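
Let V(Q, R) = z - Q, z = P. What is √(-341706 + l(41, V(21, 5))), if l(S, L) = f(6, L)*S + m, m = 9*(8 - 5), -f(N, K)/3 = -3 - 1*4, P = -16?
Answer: I*√340818 ≈ 583.8*I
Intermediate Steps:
z = -16
f(N, K) = 21 (f(N, K) = -3*(-3 - 1*4) = -3*(-3 - 4) = -3*(-7) = 21)
m = 27 (m = 9*3 = 27)
V(Q, R) = -16 - Q
l(S, L) = 27 + 21*S (l(S, L) = 21*S + 27 = 27 + 21*S)
√(-341706 + l(41, V(21, 5))) = √(-341706 + (27 + 21*41)) = √(-341706 + (27 + 861)) = √(-341706 + 888) = √(-340818) = I*√340818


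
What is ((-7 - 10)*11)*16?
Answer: -2992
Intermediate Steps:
((-7 - 10)*11)*16 = -17*11*16 = -187*16 = -2992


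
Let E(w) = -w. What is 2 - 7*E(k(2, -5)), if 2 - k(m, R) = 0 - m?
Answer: 30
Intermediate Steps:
k(m, R) = 2 + m (k(m, R) = 2 - (0 - m) = 2 - (-1)*m = 2 + m)
2 - 7*E(k(2, -5)) = 2 - (-7)*(2 + 2) = 2 - (-7)*4 = 2 - 7*(-4) = 2 + 28 = 30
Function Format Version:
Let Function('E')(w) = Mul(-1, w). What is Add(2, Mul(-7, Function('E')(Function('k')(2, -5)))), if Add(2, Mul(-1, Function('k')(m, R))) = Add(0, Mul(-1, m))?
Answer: 30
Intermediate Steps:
Function('k')(m, R) = Add(2, m) (Function('k')(m, R) = Add(2, Mul(-1, Add(0, Mul(-1, m)))) = Add(2, Mul(-1, Mul(-1, m))) = Add(2, m))
Add(2, Mul(-7, Function('E')(Function('k')(2, -5)))) = Add(2, Mul(-7, Mul(-1, Add(2, 2)))) = Add(2, Mul(-7, Mul(-1, 4))) = Add(2, Mul(-7, -4)) = Add(2, 28) = 30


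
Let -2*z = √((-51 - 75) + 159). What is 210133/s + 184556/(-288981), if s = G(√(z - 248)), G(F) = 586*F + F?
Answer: -184556/288981 - 210133*I*√2/(587*√(496 + √33)) ≈ -0.63864 - 22.601*I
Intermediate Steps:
z = -√33/2 (z = -√((-51 - 75) + 159)/2 = -√(-126 + 159)/2 = -√33/2 ≈ -2.8723)
G(F) = 587*F
s = 587*√(-248 - √33/2) (s = 587*√(-√33/2 - 248) = 587*√(-248 - √33/2) ≈ 9297.5*I)
210133/s + 184556/(-288981) = 210133/((587*√(-992 - 2*√33)/2)) + 184556/(-288981) = 210133*(2/(587*√(-992 - 2*√33))) + 184556*(-1/288981) = 420266/(587*√(-992 - 2*√33)) - 184556/288981 = -184556/288981 + 420266/(587*√(-992 - 2*√33))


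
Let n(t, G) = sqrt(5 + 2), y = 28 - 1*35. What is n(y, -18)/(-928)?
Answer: -sqrt(7)/928 ≈ -0.0028510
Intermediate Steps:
y = -7 (y = 28 - 35 = -7)
n(t, G) = sqrt(7)
n(y, -18)/(-928) = sqrt(7)/(-928) = sqrt(7)*(-1/928) = -sqrt(7)/928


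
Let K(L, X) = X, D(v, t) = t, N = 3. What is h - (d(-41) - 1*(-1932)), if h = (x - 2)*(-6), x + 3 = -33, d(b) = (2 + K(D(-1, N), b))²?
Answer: -3225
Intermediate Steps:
d(b) = (2 + b)²
x = -36 (x = -3 - 33 = -36)
h = 228 (h = (-36 - 2)*(-6) = -38*(-6) = 228)
h - (d(-41) - 1*(-1932)) = 228 - ((2 - 41)² - 1*(-1932)) = 228 - ((-39)² + 1932) = 228 - (1521 + 1932) = 228 - 1*3453 = 228 - 3453 = -3225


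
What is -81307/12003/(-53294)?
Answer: 81307/639687882 ≈ 0.00012710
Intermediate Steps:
-81307/12003/(-53294) = -81307*1/12003*(-1/53294) = -81307/12003*(-1/53294) = 81307/639687882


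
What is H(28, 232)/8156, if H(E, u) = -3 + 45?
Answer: 21/4078 ≈ 0.0051496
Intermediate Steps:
H(E, u) = 42
H(28, 232)/8156 = 42/8156 = 42*(1/8156) = 21/4078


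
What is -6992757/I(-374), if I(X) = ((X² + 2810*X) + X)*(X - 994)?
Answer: -776973/138538576 ≈ -0.0056084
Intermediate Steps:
I(X) = (-994 + X)*(X² + 2811*X) (I(X) = (X² + 2811*X)*(-994 + X) = (-994 + X)*(X² + 2811*X))
-6992757/I(-374) = -6992757*(-1/(374*(-2794134 + (-374)² + 1817*(-374)))) = -6992757*(-1/(374*(-2794134 + 139876 - 679558))) = -6992757/((-374*(-3333816))) = -6992757/1246847184 = -6992757*1/1246847184 = -776973/138538576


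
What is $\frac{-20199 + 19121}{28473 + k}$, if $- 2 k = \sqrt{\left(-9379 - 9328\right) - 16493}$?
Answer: $- \frac{30693894}{810720529} - \frac{21560 i \sqrt{22}}{810720529} \approx -0.03786 - 0.00012474 i$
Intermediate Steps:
$k = - 20 i \sqrt{22}$ ($k = - \frac{\sqrt{\left(-9379 - 9328\right) - 16493}}{2} = - \frac{\sqrt{-18707 - 16493}}{2} = - \frac{\sqrt{-35200}}{2} = - \frac{40 i \sqrt{22}}{2} = - 20 i \sqrt{22} \approx - 93.808 i$)
$\frac{-20199 + 19121}{28473 + k} = \frac{-20199 + 19121}{28473 - 20 i \sqrt{22}} = - \frac{1078}{28473 - 20 i \sqrt{22}}$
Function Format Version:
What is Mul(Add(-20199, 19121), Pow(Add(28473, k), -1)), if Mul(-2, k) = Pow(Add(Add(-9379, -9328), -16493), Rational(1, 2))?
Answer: Add(Rational(-30693894, 810720529), Mul(Rational(-21560, 810720529), I, Pow(22, Rational(1, 2)))) ≈ Add(-0.037860, Mul(-0.00012474, I))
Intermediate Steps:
k = Mul(-20, I, Pow(22, Rational(1, 2))) (k = Mul(Rational(-1, 2), Pow(Add(Add(-9379, -9328), -16493), Rational(1, 2))) = Mul(Rational(-1, 2), Pow(Add(-18707, -16493), Rational(1, 2))) = Mul(Rational(-1, 2), Pow(-35200, Rational(1, 2))) = Mul(Rational(-1, 2), Mul(40, I, Pow(22, Rational(1, 2)))) = Mul(-20, I, Pow(22, Rational(1, 2))) ≈ Mul(-93.808, I))
Mul(Add(-20199, 19121), Pow(Add(28473, k), -1)) = Mul(Add(-20199, 19121), Pow(Add(28473, Mul(-20, I, Pow(22, Rational(1, 2)))), -1)) = Mul(-1078, Pow(Add(28473, Mul(-20, I, Pow(22, Rational(1, 2)))), -1))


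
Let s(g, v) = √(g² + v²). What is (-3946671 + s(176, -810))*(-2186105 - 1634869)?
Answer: 15080127277554 - 7641948*√171769 ≈ 1.5077e+13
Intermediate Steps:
(-3946671 + s(176, -810))*(-2186105 - 1634869) = (-3946671 + √(176² + (-810)²))*(-2186105 - 1634869) = (-3946671 + √(30976 + 656100))*(-3820974) = (-3946671 + √687076)*(-3820974) = (-3946671 + 2*√171769)*(-3820974) = 15080127277554 - 7641948*√171769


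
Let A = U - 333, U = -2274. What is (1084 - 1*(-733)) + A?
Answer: -790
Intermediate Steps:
A = -2607 (A = -2274 - 333 = -2607)
(1084 - 1*(-733)) + A = (1084 - 1*(-733)) - 2607 = (1084 + 733) - 2607 = 1817 - 2607 = -790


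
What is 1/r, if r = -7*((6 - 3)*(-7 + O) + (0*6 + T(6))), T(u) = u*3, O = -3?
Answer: 1/84 ≈ 0.011905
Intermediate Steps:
T(u) = 3*u
r = 84 (r = -7*((6 - 3)*(-7 - 3) + (0*6 + 3*6)) = -7*(3*(-10) + (0 + 18)) = -7*(-30 + 18) = -7*(-12) = 84)
1/r = 1/84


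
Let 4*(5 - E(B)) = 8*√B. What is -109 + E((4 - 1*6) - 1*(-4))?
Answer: -104 - 2*√2 ≈ -106.83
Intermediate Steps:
E(B) = 5 - 2*√B
-109 + E((4 - 1*6) - 1*(-4)) = -109 + (5 - 2*√((4 - 1*6) - 1*(-4))) = -109 + (5 - 2*√((4 - 6) + 4)) = -109 + (5 - 2*√(-2 + 4)) = -109 + (5 - 2*√2) = -104 - 2*√2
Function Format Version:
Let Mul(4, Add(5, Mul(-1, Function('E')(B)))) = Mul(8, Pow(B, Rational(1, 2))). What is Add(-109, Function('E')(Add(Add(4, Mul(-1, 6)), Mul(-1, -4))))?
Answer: Add(-104, Mul(-2, Pow(2, Rational(1, 2)))) ≈ -106.83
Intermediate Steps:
Function('E')(B) = Add(5, Mul(-2, Pow(B, Rational(1, 2)))) (Function('E')(B) = Add(5, Mul(Rational(-1, 4), Mul(8, Pow(B, Rational(1, 2))))) = Add(5, Mul(-2, Pow(B, Rational(1, 2)))))
Add(-109, Function('E')(Add(Add(4, Mul(-1, 6)), Mul(-1, -4)))) = Add(-109, Add(5, Mul(-2, Pow(Add(Add(4, Mul(-1, 6)), Mul(-1, -4)), Rational(1, 2))))) = Add(-109, Add(5, Mul(-2, Pow(Add(Add(4, -6), 4), Rational(1, 2))))) = Add(-109, Add(5, Mul(-2, Pow(Add(-2, 4), Rational(1, 2))))) = Add(-109, Add(5, Mul(-2, Pow(2, Rational(1, 2))))) = Add(-104, Mul(-2, Pow(2, Rational(1, 2))))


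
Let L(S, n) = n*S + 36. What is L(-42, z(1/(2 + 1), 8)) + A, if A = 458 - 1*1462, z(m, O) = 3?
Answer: -1094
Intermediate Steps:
L(S, n) = 36 + S*n (L(S, n) = S*n + 36 = 36 + S*n)
A = -1004 (A = 458 - 1462 = -1004)
L(-42, z(1/(2 + 1), 8)) + A = (36 - 42*3) - 1004 = (36 - 126) - 1004 = -90 - 1004 = -1094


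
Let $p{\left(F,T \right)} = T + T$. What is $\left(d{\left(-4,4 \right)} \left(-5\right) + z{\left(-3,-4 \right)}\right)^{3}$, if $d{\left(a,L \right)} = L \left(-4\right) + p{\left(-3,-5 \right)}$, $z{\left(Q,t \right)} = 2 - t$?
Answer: $2515456$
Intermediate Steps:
$p{\left(F,T \right)} = 2 T$
$d{\left(a,L \right)} = -10 - 4 L$ ($d{\left(a,L \right)} = L \left(-4\right) + 2 \left(-5\right) = - 4 L - 10 = -10 - 4 L$)
$\left(d{\left(-4,4 \right)} \left(-5\right) + z{\left(-3,-4 \right)}\right)^{3} = \left(\left(-10 - 16\right) \left(-5\right) + \left(2 - -4\right)\right)^{3} = \left(\left(-10 - 16\right) \left(-5\right) + \left(2 + 4\right)\right)^{3} = \left(\left(-26\right) \left(-5\right) + 6\right)^{3} = \left(130 + 6\right)^{3} = 136^{3} = 2515456$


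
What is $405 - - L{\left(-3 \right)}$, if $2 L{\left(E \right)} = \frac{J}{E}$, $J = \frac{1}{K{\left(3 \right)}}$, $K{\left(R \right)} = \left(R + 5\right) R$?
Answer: $\frac{58319}{144} \approx 404.99$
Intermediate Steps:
$K{\left(R \right)} = R \left(5 + R\right)$ ($K{\left(R \right)} = \left(5 + R\right) R = R \left(5 + R\right)$)
$J = \frac{1}{24}$ ($J = \frac{1}{3 \left(5 + 3\right)} = \frac{1}{3 \cdot 8} = \frac{1}{24} \approx 0.041667$)
$L{\left(E \right)} = \frac{1}{48 E}$ ($L{\left(E \right)} = \frac{\frac{1}{24} \frac{1}{E}}{2} = \frac{1}{48 E}$)
$405 - - L{\left(-3 \right)} = 405 - - \frac{1}{48 \left(-3\right)} = 405 - - \frac{-1}{48 \cdot 3} = 405 - \left(-1\right) \left(- \frac{1}{144}\right) = 405 - \frac{1}{144} = \frac{58319}{144}$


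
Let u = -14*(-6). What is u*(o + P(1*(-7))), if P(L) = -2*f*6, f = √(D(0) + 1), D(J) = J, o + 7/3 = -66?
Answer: -6748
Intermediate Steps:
o = -205/3 (o = -7/3 - 66 = -205/3 ≈ -68.333)
f = 1 (f = √(0 + 1) = √1 = 1)
u = 84
P(L) = -12 (P(L) = -2*1*6 = -2*6 = -12)
u*(o + P(1*(-7))) = 84*(-205/3 - 12) = 84*(-241/3) = -6748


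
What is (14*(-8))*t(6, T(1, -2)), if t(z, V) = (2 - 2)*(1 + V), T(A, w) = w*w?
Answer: 0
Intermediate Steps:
T(A, w) = w²
t(z, V) = 0 (t(z, V) = 0*(1 + V) = 0)
(14*(-8))*t(6, T(1, -2)) = (14*(-8))*0 = -112*0 = 0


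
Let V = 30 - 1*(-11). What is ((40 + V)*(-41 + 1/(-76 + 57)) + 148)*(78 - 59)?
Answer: -60368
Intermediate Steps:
V = 41 (V = 30 + 11 = 41)
((40 + V)*(-41 + 1/(-76 + 57)) + 148)*(78 - 59) = ((40 + 41)*(-41 + 1/(-76 + 57)) + 148)*(78 - 59) = (81*(-41 + 1/(-19)) + 148)*19 = (81*(-41 - 1/19) + 148)*19 = (81*(-780/19) + 148)*19 = (-63180/19 + 148)*19 = -60368/19*19 = -60368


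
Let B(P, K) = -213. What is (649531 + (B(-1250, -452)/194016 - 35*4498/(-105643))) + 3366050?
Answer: 27435038194972083/6832144096 ≈ 4.0156e+6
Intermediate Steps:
(649531 + (B(-1250, -452)/194016 - 35*4498/(-105643))) + 3366050 = (649531 + (-213/194016 - 35*4498/(-105643))) + 3366050 = (649531 + (-213*1/194016 - 157430*(-1/105643))) + 3366050 = (649531 + (-71/64672 + 157430/105643)) + 3366050 = (649531 + 10173812307/6832144096) + 3366050 = 4437699560631283/6832144096 + 3366050 = 27435038194972083/6832144096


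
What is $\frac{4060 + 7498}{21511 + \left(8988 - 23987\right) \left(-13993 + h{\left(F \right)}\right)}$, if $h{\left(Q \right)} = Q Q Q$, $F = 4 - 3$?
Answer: $\frac{11558}{209887519} \approx 5.5068 \cdot 10^{-5}$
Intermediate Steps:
$F = 1$ ($F = 4 - 3 = 1$)
$h{\left(Q \right)} = Q^{3}$ ($h{\left(Q \right)} = Q^{2} Q = Q^{3}$)
$\frac{4060 + 7498}{21511 + \left(8988 - 23987\right) \left(-13993 + h{\left(F \right)}\right)} = \frac{4060 + 7498}{21511 + \left(8988 - 23987\right) \left(-13993 + 1^{3}\right)} = \frac{11558}{21511 - 14999 \left(-13993 + 1\right)} = \frac{11558}{21511 - -209866008} = \frac{11558}{21511 + 209866008} = \frac{11558}{209887519}$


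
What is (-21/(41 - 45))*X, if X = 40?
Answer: 210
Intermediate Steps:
(-21/(41 - 45))*X = (-21/(41 - 45))*40 = (-21/(-4))*40 = -¼*(-21)*40 = (21/4)*40 = 210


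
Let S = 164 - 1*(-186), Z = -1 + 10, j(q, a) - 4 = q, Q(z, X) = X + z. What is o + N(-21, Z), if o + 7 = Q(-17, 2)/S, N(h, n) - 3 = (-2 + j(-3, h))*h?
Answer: 1187/70 ≈ 16.957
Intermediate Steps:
j(q, a) = 4 + q
Z = 9
N(h, n) = 3 - h (N(h, n) = 3 + (-2 + (4 - 3))*h = 3 + (-2 + 1)*h = 3 - h)
S = 350 (S = 164 + 186 = 350)
o = -493/70 (o = -7 + (2 - 17)/350 = -7 - 15*1/350 = -7 - 3/70 = -493/70 ≈ -7.0429)
o + N(-21, Z) = -493/70 + (3 - 1*(-21)) = -493/70 + (3 + 21) = -493/70 + 24 = 1187/70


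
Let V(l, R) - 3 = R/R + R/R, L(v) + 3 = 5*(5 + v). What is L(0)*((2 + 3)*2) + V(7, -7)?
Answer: 225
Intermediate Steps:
L(v) = 22 + 5*v (L(v) = -3 + 5*(5 + v) = -3 + (25 + 5*v) = 22 + 5*v)
V(l, R) = 5 (V(l, R) = 3 + (R/R + R/R) = 3 + (1 + 1) = 3 + 2 = 5)
L(0)*((2 + 3)*2) + V(7, -7) = (22 + 5*0)*((2 + 3)*2) + 5 = (22 + 0)*(5*2) + 5 = 22*10 + 5 = 220 + 5 = 225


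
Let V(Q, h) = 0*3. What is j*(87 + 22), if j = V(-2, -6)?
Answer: 0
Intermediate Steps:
V(Q, h) = 0
j = 0
j*(87 + 22) = 0*(87 + 22) = 0*109 = 0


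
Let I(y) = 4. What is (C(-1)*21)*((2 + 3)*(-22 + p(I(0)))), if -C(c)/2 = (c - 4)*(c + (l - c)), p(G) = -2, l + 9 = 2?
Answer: 176400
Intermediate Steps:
l = -7 (l = -9 + 2 = -7)
C(c) = -56 + 14*c (C(c) = -2*(c - 4)*(c + (-7 - c)) = -2*(-4 + c)*(-7) = -2*(28 - 7*c) = -56 + 14*c)
(C(-1)*21)*((2 + 3)*(-22 + p(I(0)))) = ((-56 + 14*(-1))*21)*((2 + 3)*(-22 - 2)) = ((-56 - 14)*21)*(5*(-24)) = -70*21*(-120) = -1470*(-120) = 176400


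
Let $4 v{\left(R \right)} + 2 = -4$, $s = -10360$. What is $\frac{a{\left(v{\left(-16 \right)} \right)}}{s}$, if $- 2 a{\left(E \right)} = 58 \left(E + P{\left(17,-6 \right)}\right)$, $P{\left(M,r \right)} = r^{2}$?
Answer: $\frac{2001}{20720} \approx 0.096573$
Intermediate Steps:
$v{\left(R \right)} = - \frac{3}{2}$ ($v{\left(R \right)} = - \frac{1}{2} + \frac{1}{4} \left(-4\right) = - \frac{1}{2} - 1 = - \frac{3}{2}$)
$a{\left(E \right)} = -1044 - 29 E$ ($a{\left(E \right)} = - \frac{58 \left(E + \left(-6\right)^{2}\right)}{2} = - \frac{58 \left(E + 36\right)}{2} = - \frac{58 \left(36 + E\right)}{2} = - \frac{2088 + 58 E}{2} = -1044 - 29 E$)
$\frac{a{\left(v{\left(-16 \right)} \right)}}{s} = \frac{-1044 - - \frac{87}{2}}{-10360} = \left(-1044 + \frac{87}{2}\right) \left(- \frac{1}{10360}\right) = \left(- \frac{2001}{2}\right) \left(- \frac{1}{10360}\right) = \frac{2001}{20720}$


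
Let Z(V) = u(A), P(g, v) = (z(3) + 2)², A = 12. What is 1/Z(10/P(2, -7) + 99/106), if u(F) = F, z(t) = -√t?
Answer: 1/12 ≈ 0.083333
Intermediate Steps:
P(g, v) = (2 - √3)² (P(g, v) = (-√3 + 2)² = (2 - √3)²)
Z(V) = 12
1/Z(10/P(2, -7) + 99/106) = 1/12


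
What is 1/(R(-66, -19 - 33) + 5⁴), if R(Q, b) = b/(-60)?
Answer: 15/9388 ≈ 0.0015978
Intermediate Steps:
R(Q, b) = -b/60 (R(Q, b) = b*(-1/60) = -b/60)
1/(R(-66, -19 - 33) + 5⁴) = 1/(-(-19 - 33)/60 + 5⁴) = 1/(-1/60*(-52) + 625) = 1/(13/15 + 625) = 1/(9388/15) = 15/9388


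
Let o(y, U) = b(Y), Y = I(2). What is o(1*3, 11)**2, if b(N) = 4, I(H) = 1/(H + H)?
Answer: 16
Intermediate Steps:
I(H) = 1/(2*H)
Y = 1/4 (Y = (1/2)/2 = (1/2)*(1/2) = 1/4 ≈ 0.25000)
o(y, U) = 4
o(1*3, 11)**2 = 4**2 = 16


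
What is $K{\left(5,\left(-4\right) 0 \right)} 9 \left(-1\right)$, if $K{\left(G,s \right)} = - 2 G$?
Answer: $90$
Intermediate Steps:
$K{\left(5,\left(-4\right) 0 \right)} 9 \left(-1\right) = \left(-2\right) 5 \cdot 9 \left(-1\right) = \left(-10\right) 9 \left(-1\right) = \left(-90\right) \left(-1\right) = 90$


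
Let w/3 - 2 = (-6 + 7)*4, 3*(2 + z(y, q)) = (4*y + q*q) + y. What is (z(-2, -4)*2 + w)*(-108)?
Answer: -1944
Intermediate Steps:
z(y, q) = -2 + q²/3 + 5*y/3 (z(y, q) = -2 + ((4*y + q*q) + y)/3 = -2 + ((4*y + q²) + y)/3 = -2 + ((q² + 4*y) + y)/3 = -2 + (q² + 5*y)/3 = -2 + (q²/3 + 5*y/3) = -2 + q²/3 + 5*y/3)
w = 18 (w = 6 + 3*((-6 + 7)*4) = 6 + 3*(1*4) = 6 + 3*4 = 6 + 12 = 18)
(z(-2, -4)*2 + w)*(-108) = ((-2 + (⅓)*(-4)² + (5/3)*(-2))*2 + 18)*(-108) = ((-2 + (⅓)*16 - 10/3)*2 + 18)*(-108) = ((-2 + 16/3 - 10/3)*2 + 18)*(-108) = (0*2 + 18)*(-108) = (0 + 18)*(-108) = 18*(-108) = -1944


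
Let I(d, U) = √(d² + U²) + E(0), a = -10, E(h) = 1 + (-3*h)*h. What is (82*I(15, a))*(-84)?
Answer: -6888 - 34440*√13 ≈ -1.3106e+5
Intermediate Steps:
E(h) = 1 - 3*h²
I(d, U) = 1 + √(U² + d²) (I(d, U) = √(d² + U²) + (1 - 3*0²) = √(U² + d²) + (1 - 3*0) = √(U² + d²) + (1 + 0) = √(U² + d²) + 1 = 1 + √(U² + d²))
(82*I(15, a))*(-84) = (82*(1 + √((-10)² + 15²)))*(-84) = (82*(1 + √(100 + 225)))*(-84) = (82*(1 + √325))*(-84) = (82*(1 + 5*√13))*(-84) = (82 + 410*√13)*(-84) = -6888 - 34440*√13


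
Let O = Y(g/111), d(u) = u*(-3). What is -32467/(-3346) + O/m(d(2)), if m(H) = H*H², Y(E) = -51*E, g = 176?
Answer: 33685937/3342654 ≈ 10.078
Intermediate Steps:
d(u) = -3*u
m(H) = H³
O = -2992/37 (O = -8976/111 = -51*176/111 = -2992/37 ≈ -80.865)
-32467/(-3346) + O/m(d(2)) = -32467/(-3346) - 2992/(37*((-3*2)³)) = -32467*(-1/3346) - 2992/(37*((-6)³)) = 32467/3346 - 2992/37/(-216) = 32467/3346 - 2992/37*(-1/216) = 32467/3346 + 374/999 = 33685937/3342654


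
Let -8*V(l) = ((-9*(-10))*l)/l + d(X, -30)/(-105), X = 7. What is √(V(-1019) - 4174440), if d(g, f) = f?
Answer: I*√204548113/7 ≈ 2043.1*I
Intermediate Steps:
V(l) = -79/7 (V(l) = -(((-9*(-10))*l)/l - 30/(-105))/8 = -((90*l)/l - 30*(-1/105))/8 = -(90 + 2/7)/8 = -⅛*632/7 = -79/7)
√(V(-1019) - 4174440) = √(-79/7 - 4174440) = √(-29221159/7) = I*√204548113/7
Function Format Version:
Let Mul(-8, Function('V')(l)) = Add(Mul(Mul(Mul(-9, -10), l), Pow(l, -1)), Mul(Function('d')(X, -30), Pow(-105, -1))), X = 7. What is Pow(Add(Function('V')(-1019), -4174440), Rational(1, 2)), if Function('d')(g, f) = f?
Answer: Mul(Rational(1, 7), I, Pow(204548113, Rational(1, 2))) ≈ Mul(2043.1, I)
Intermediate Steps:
Function('V')(l) = Rational(-79, 7) (Function('V')(l) = Mul(Rational(-1, 8), Add(Mul(Mul(Mul(-9, -10), l), Pow(l, -1)), Mul(-30, Pow(-105, -1)))) = Mul(Rational(-1, 8), Add(Mul(Mul(90, l), Pow(l, -1)), Mul(-30, Rational(-1, 105)))) = Mul(Rational(-1, 8), Add(90, Rational(2, 7))) = Mul(Rational(-1, 8), Rational(632, 7)) = Rational(-79, 7))
Pow(Add(Function('V')(-1019), -4174440), Rational(1, 2)) = Pow(Add(Rational(-79, 7), -4174440), Rational(1, 2)) = Pow(Rational(-29221159, 7), Rational(1, 2)) = Mul(Rational(1, 7), I, Pow(204548113, Rational(1, 2)))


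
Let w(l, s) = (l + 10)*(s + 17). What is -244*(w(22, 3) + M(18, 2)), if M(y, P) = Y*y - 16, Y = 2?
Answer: -161040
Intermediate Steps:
w(l, s) = (10 + l)*(17 + s)
M(y, P) = -16 + 2*y (M(y, P) = 2*y - 16 = -16 + 2*y)
-244*(w(22, 3) + M(18, 2)) = -244*((170 + 10*3 + 17*22 + 22*3) + (-16 + 2*18)) = -244*((170 + 30 + 374 + 66) + (-16 + 36)) = -244*(640 + 20) = -244*660 = -161040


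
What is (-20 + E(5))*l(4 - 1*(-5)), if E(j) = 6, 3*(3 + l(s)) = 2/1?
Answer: 98/3 ≈ 32.667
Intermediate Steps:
l(s) = -7/3 (l(s) = -3 + (2/1)/3 = -3 + (2*1)/3 = -3 + (1/3)*2 = -3 + 2/3 = -7/3)
(-20 + E(5))*l(4 - 1*(-5)) = (-20 + 6)*(-7/3) = -14*(-7/3) = 98/3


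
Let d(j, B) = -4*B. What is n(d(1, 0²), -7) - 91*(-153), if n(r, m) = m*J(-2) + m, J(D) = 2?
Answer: 13902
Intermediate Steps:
n(r, m) = 3*m (n(r, m) = m*2 + m = 2*m + m = 3*m)
n(d(1, 0²), -7) - 91*(-153) = 3*(-7) - 91*(-153) = -21 + 13923 = 13902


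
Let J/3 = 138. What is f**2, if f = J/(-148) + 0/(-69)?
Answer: 42849/5476 ≈ 7.8249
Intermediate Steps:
J = 414 (J = 3*138 = 414)
f = -207/74 (f = 414/(-148) + 0/(-69) = 414*(-1/148) + 0*(-1/69) = -207/74 + 0 = -207/74 ≈ -2.7973)
f**2 = (-207/74)**2 = 42849/5476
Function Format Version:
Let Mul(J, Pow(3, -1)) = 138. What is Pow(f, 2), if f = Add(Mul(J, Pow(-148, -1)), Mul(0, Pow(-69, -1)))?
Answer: Rational(42849, 5476) ≈ 7.8249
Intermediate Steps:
J = 414 (J = Mul(3, 138) = 414)
f = Rational(-207, 74) (f = Add(Mul(414, Pow(-148, -1)), Mul(0, Pow(-69, -1))) = Add(Mul(414, Rational(-1, 148)), Mul(0, Rational(-1, 69))) = Add(Rational(-207, 74), 0) = Rational(-207, 74) ≈ -2.7973)
Pow(f, 2) = Pow(Rational(-207, 74), 2) = Rational(42849, 5476)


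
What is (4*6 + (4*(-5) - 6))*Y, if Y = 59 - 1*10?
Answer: -98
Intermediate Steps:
Y = 49 (Y = 59 - 10 = 49)
(4*6 + (4*(-5) - 6))*Y = (4*6 + (4*(-5) - 6))*49 = (24 + (-20 - 6))*49 = (24 - 26)*49 = -2*49 = -98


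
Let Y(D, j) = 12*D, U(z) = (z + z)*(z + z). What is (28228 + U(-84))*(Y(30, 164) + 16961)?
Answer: 977805092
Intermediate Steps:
U(z) = 4*z² (U(z) = (2*z)*(2*z) = 4*z²)
(28228 + U(-84))*(Y(30, 164) + 16961) = (28228 + 4*(-84)²)*(12*30 + 16961) = (28228 + 4*7056)*(360 + 16961) = (28228 + 28224)*17321 = 56452*17321 = 977805092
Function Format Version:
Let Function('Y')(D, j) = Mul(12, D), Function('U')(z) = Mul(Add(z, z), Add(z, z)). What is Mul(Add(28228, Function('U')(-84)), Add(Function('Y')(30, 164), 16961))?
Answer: 977805092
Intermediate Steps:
Function('U')(z) = Mul(4, Pow(z, 2)) (Function('U')(z) = Mul(Mul(2, z), Mul(2, z)) = Mul(4, Pow(z, 2)))
Mul(Add(28228, Function('U')(-84)), Add(Function('Y')(30, 164), 16961)) = Mul(Add(28228, Mul(4, Pow(-84, 2))), Add(Mul(12, 30), 16961)) = Mul(Add(28228, Mul(4, 7056)), Add(360, 16961)) = Mul(Add(28228, 28224), 17321) = Mul(56452, 17321) = 977805092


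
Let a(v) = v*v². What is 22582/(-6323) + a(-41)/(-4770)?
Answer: 328071343/30160710 ≈ 10.877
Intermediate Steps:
a(v) = v³
22582/(-6323) + a(-41)/(-4770) = 22582/(-6323) + (-41)³/(-4770) = 22582*(-1/6323) - 68921*(-1/4770) = -22582/6323 + 68921/4770 = 328071343/30160710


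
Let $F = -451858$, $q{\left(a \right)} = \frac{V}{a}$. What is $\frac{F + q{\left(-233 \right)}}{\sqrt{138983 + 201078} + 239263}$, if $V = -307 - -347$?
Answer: $- \frac{12595157711451}{6669210622082} + \frac{52641477 \sqrt{340061}}{6669210622082} \approx -1.8839$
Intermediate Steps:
$V = 40$ ($V = -307 + 347 = 40$)
$q{\left(a \right)} = \frac{40}{a}$
$\frac{F + q{\left(-233 \right)}}{\sqrt{138983 + 201078} + 239263} = \frac{-451858 + \frac{40}{-233}}{\sqrt{138983 + 201078} + 239263} = \frac{-451858 + 40 \left(- \frac{1}{233}\right)}{\sqrt{340061} + 239263} = \frac{-451858 - \frac{40}{233}}{239263 + \sqrt{340061}} = - \frac{105282954}{233 \left(239263 + \sqrt{340061}\right)}$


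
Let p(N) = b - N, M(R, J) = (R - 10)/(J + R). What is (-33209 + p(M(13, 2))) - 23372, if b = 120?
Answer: -282306/5 ≈ -56461.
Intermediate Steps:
M(R, J) = (-10 + R)/(J + R)
p(N) = 120 - N
(-33209 + p(M(13, 2))) - 23372 = (-33209 + (120 - (-10 + 13)/(2 + 13))) - 23372 = (-33209 + (120 - 3/15)) - 23372 = (-33209 + (120 - 1*1/5)) - 23372 = (-33209 + (120 - 1/5)) - 23372 = (-33209 + 599/5) - 23372 = -165446/5 - 23372 = -282306/5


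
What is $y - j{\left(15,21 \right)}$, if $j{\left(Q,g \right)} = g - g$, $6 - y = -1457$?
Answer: $1463$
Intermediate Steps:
$y = 1463$ ($y = 6 - -1457 = 6 + 1457 = 1463$)
$j{\left(Q,g \right)} = 0$
$y - j{\left(15,21 \right)} = 1463 - 0 = 1463 + 0 = 1463$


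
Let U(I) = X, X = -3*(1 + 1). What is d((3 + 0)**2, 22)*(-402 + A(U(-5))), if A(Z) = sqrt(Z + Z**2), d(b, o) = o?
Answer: -8844 + 22*sqrt(30) ≈ -8723.5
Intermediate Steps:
X = -6 (X = -3*2 = -6)
U(I) = -6
d((3 + 0)**2, 22)*(-402 + A(U(-5))) = 22*(-402 + sqrt(-6*(1 - 6))) = 22*(-402 + sqrt(-6*(-5))) = 22*(-402 + sqrt(30)) = -8844 + 22*sqrt(30)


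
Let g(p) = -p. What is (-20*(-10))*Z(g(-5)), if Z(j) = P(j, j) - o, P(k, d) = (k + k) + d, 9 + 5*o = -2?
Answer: 3440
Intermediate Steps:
o = -11/5 (o = -9/5 + (⅕)*(-2) = -9/5 - ⅖ = -11/5 ≈ -2.2000)
P(k, d) = d + 2*k (P(k, d) = 2*k + d = d + 2*k)
Z(j) = 11/5 + 3*j (Z(j) = (j + 2*j) - 1*(-11/5) = 3*j + 11/5 = 11/5 + 3*j)
(-20*(-10))*Z(g(-5)) = (-20*(-10))*(11/5 + 3*(-1*(-5))) = 200*(11/5 + 3*5) = 200*(11/5 + 15) = 200*(86/5) = 3440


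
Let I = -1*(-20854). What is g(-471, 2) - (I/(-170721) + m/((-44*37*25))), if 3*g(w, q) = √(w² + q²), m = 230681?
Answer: 3657349891/631667700 + √221845/3 ≈ 162.79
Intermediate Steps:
I = 20854
g(w, q) = √(q² + w²)/3 (g(w, q) = √(w² + q²)/3 = √(q² + w²)/3)
g(-471, 2) - (I/(-170721) + m/((-44*37*25))) = √(2² + (-471)²)/3 - (20854/(-170721) + 230681/((-44*37*25))) = √(4 + 221841)/3 - (20854*(-1/170721) + 230681/((-1628*25))) = √221845/3 - (-20854/170721 + 230681/(-40700)) = √221845/3 - (-20854/170721 + 230681*(-1/40700)) = √221845/3 - (-20854/170721 - 20971/3700) = √221845/3 - 1*(-3657349891/631667700) = √221845/3 + 3657349891/631667700 = 3657349891/631667700 + √221845/3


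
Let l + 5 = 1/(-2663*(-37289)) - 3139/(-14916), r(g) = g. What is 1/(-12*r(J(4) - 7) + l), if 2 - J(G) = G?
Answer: 1481167854012/152871993583525 ≈ 0.0096889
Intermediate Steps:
J(G) = 2 - G
l = -7094134649771/1481167854012 (l = -5 + (1/(-2663*(-37289)) - 3139/(-14916)) = -5 + (-1/2663*(-1/37289) - 3139*(-1/14916)) = -5 + (1/99300607 + 3139/14916) = -5 + 311704620289/1481167854012 = -7094134649771/1481167854012 ≈ -4.7896)
1/(-12*r(J(4) - 7) + l) = 1/(-12*((2 - 1*4) - 7) - 7094134649771/1481167854012) = 1/(-12*((2 - 4) - 7) - 7094134649771/1481167854012) = 1/(-12*(-2 - 7) - 7094134649771/1481167854012) = 1/(-12*(-9) - 7094134649771/1481167854012) = 1/(108 - 7094134649771/1481167854012) = 1/(152871993583525/1481167854012) = 1481167854012/152871993583525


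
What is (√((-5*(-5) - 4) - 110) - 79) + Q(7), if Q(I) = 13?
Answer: -66 + I*√89 ≈ -66.0 + 9.434*I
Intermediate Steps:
(√((-5*(-5) - 4) - 110) - 79) + Q(7) = (√((-5*(-5) - 4) - 110) - 79) + 13 = (√((25 - 4) - 110) - 79) + 13 = (√(21 - 110) - 79) + 13 = (√(-89) - 79) + 13 = (I*√89 - 79) + 13 = (-79 + I*√89) + 13 = -66 + I*√89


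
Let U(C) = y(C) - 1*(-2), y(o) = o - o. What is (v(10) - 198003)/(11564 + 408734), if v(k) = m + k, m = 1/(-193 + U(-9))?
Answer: -18908332/40138459 ≈ -0.47108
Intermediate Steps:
y(o) = 0
U(C) = 2 (U(C) = 0 - 1*(-2) = 0 + 2 = 2)
m = -1/191 (m = 1/(-193 + 2) = 1/(-191) = -1/191 ≈ -0.0052356)
v(k) = -1/191 + k
(v(10) - 198003)/(11564 + 408734) = ((-1/191 + 10) - 198003)/(11564 + 408734) = (1909/191 - 198003)/420298 = -37816664/191*1/420298 = -18908332/40138459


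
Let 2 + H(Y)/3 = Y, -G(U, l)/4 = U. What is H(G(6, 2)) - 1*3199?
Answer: -3277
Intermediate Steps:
G(U, l) = -4*U
H(Y) = -6 + 3*Y
H(G(6, 2)) - 1*3199 = (-6 + 3*(-4*6)) - 1*3199 = (-6 + 3*(-24)) - 3199 = (-6 - 72) - 3199 = -78 - 3199 = -3277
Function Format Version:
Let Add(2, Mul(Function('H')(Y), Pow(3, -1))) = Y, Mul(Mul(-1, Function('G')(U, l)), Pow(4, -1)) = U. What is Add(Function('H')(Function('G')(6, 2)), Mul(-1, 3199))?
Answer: -3277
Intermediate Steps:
Function('G')(U, l) = Mul(-4, U)
Function('H')(Y) = Add(-6, Mul(3, Y))
Add(Function('H')(Function('G')(6, 2)), Mul(-1, 3199)) = Add(Add(-6, Mul(3, Mul(-4, 6))), Mul(-1, 3199)) = Add(Add(-6, Mul(3, -24)), -3199) = Add(Add(-6, -72), -3199) = Add(-78, -3199) = -3277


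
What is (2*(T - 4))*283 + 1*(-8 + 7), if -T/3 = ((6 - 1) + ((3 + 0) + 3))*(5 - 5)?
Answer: -2265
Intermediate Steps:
T = 0 (T = -3*((6 - 1) + ((3 + 0) + 3))*(5 - 5) = -3*(5 + (3 + 3))*0 = -3*(5 + 6)*0 = -33*0 = -3*0 = 0)
(2*(T - 4))*283 + 1*(-8 + 7) = (2*(0 - 4))*283 + 1*(-8 + 7) = (2*(-4))*283 + 1*(-1) = -8*283 - 1 = -2264 - 1 = -2265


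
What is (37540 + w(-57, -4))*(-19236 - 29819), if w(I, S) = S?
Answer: -1841328480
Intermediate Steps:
(37540 + w(-57, -4))*(-19236 - 29819) = (37540 - 4)*(-19236 - 29819) = 37536*(-49055) = -1841328480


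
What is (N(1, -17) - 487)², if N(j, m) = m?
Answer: 254016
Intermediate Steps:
(N(1, -17) - 487)² = (-17 - 487)² = (-504)² = 254016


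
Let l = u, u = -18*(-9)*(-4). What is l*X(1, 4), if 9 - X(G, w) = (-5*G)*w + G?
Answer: -18144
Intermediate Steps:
X(G, w) = 9 - G + 5*G*w (X(G, w) = 9 - ((-5*G)*w + G) = 9 - (-5*G*w + G) = 9 - (G - 5*G*w) = 9 + (-G + 5*G*w) = 9 - G + 5*G*w)
u = -648 (u = 162*(-4) = -648)
l = -648
l*X(1, 4) = -648*(9 - 1*1 + 5*1*4) = -648*(9 - 1 + 20) = -648*28 = -18144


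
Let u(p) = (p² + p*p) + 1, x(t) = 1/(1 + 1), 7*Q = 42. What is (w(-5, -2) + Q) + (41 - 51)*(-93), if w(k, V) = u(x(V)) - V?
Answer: 1879/2 ≈ 939.50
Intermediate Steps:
Q = 6 (Q = (⅐)*42 = 6)
x(t) = ½ (x(t) = 1/2 = ½)
u(p) = 1 + 2*p² (u(p) = (p² + p²) + 1 = 2*p² + 1 = 1 + 2*p²)
w(k, V) = 3/2 - V (w(k, V) = (1 + 2*(½)²) - V = (1 + 2*(¼)) - V = (1 + ½) - V = 3/2 - V)
(w(-5, -2) + Q) + (41 - 51)*(-93) = ((3/2 - 1*(-2)) + 6) + (41 - 51)*(-93) = ((3/2 + 2) + 6) - 10*(-93) = (7/2 + 6) + 930 = 19/2 + 930 = 1879/2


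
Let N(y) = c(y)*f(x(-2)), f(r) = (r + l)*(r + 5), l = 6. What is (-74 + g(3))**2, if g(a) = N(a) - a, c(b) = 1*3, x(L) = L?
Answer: 1681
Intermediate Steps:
f(r) = (5 + r)*(6 + r) (f(r) = (r + 6)*(r + 5) = (6 + r)*(5 + r) = (5 + r)*(6 + r))
c(b) = 3
N(y) = 36 (N(y) = 3*(30 + (-2)**2 + 11*(-2)) = 3*(30 + 4 - 22) = 3*12 = 36)
g(a) = 36 - a
(-74 + g(3))**2 = (-74 + (36 - 1*3))**2 = (-74 + (36 - 3))**2 = (-74 + 33)**2 = (-41)**2 = 1681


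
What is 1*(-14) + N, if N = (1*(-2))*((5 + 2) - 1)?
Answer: -26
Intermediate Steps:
N = -12 (N = -2*(7 - 1) = -2*6 = -12)
1*(-14) + N = 1*(-14) - 12 = -14 - 12 = -26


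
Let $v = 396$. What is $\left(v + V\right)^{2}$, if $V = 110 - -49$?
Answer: $308025$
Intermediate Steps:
$V = 159$ ($V = 110 + 49 = 159$)
$\left(v + V\right)^{2} = \left(396 + 159\right)^{2} = 555^{2} = 308025$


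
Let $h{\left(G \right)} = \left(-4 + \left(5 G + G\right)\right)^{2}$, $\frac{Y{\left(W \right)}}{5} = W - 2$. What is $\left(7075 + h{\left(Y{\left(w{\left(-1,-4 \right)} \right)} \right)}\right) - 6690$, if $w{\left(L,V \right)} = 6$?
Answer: $13841$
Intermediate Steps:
$Y{\left(W \right)} = -10 + 5 W$ ($Y{\left(W \right)} = 5 \left(W - 2\right) = 5 \left(-2 + W\right) = -10 + 5 W$)
$h{\left(G \right)} = \left(-4 + 6 G\right)^{2}$
$\left(7075 + h{\left(Y{\left(w{\left(-1,-4 \right)} \right)} \right)}\right) - 6690 = \left(7075 + 4 \left(-2 + 3 \left(-10 + 5 \cdot 6\right)\right)^{2}\right) - 6690 = \left(7075 + 4 \left(-2 + 3 \left(-10 + 30\right)\right)^{2}\right) - 6690 = \left(7075 + 4 \left(-2 + 3 \cdot 20\right)^{2}\right) - 6690 = \left(7075 + 4 \left(-2 + 60\right)^{2}\right) - 6690 = \left(7075 + 4 \cdot 58^{2}\right) - 6690 = \left(7075 + 4 \cdot 3364\right) - 6690 = \left(7075 + 13456\right) - 6690 = 20531 - 6690 = 13841$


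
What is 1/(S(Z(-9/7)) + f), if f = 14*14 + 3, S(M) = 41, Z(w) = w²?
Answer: 1/240 ≈ 0.0041667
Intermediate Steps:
f = 199 (f = 196 + 3 = 199)
1/(S(Z(-9/7)) + f) = 1/(41 + 199) = 1/240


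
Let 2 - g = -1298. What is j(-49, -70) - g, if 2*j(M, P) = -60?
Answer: -1330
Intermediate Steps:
j(M, P) = -30 (j(M, P) = (½)*(-60) = -30)
g = 1300 (g = 2 - 1*(-1298) = 2 + 1298 = 1300)
j(-49, -70) - g = -30 - 1*1300 = -30 - 1300 = -1330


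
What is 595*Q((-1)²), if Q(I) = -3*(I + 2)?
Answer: -5355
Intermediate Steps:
Q(I) = -6 - 3*I (Q(I) = -3*(2 + I) = -6 - 3*I)
595*Q((-1)²) = 595*(-6 - 3*(-1)²) = 595*(-6 - 3*1) = 595*(-6 - 3) = 595*(-9) = -5355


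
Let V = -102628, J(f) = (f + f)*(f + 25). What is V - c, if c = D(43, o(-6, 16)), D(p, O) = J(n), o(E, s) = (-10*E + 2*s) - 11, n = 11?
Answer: -103420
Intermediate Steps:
J(f) = 2*f*(25 + f) (J(f) = (2*f)*(25 + f) = 2*f*(25 + f))
o(E, s) = -11 - 10*E + 2*s
D(p, O) = 792 (D(p, O) = 2*11*(25 + 11) = 2*11*36 = 792)
c = 792
V - c = -102628 - 1*792 = -102628 - 792 = -103420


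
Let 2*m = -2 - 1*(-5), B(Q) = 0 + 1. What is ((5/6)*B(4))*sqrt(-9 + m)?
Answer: 5*I*sqrt(30)/12 ≈ 2.2822*I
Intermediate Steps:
B(Q) = 1
m = 3/2 (m = (-2 - 1*(-5))/2 = (-2 + 5)/2 = (1/2)*3 = 3/2 ≈ 1.5000)
((5/6)*B(4))*sqrt(-9 + m) = ((5/6)*1)*sqrt(-9 + 3/2) = ((5*(1/6))*1)*sqrt(-15/2) = ((5/6)*1)*(I*sqrt(30)/2) = 5*(I*sqrt(30)/2)/6 = 5*I*sqrt(30)/12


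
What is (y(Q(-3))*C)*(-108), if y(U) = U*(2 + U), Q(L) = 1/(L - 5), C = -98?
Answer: -19845/8 ≈ -2480.6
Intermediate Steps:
Q(L) = 1/(-5 + L)
(y(Q(-3))*C)*(-108) = (((2 + 1/(-5 - 3))/(-5 - 3))*(-98))*(-108) = (((2 + 1/(-8))/(-8))*(-98))*(-108) = (-(2 - ⅛)/8*(-98))*(-108) = (-⅛*15/8*(-98))*(-108) = -15/64*(-98)*(-108) = (735/32)*(-108) = -19845/8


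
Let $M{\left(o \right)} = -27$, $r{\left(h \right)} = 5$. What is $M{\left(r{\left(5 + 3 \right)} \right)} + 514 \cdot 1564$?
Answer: $803869$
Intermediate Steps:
$M{\left(r{\left(5 + 3 \right)} \right)} + 514 \cdot 1564 = -27 + 514 \cdot 1564 = -27 + 803896 = 803869$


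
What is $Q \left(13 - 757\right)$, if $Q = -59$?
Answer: $43896$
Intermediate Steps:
$Q \left(13 - 757\right) = - 59 \left(13 - 757\right) = \left(-59\right) \left(-744\right) = 43896$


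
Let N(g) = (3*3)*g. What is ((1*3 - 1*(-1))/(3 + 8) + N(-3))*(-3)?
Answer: 879/11 ≈ 79.909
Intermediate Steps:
N(g) = 9*g
((1*3 - 1*(-1))/(3 + 8) + N(-3))*(-3) = ((1*3 - 1*(-1))/(3 + 8) + 9*(-3))*(-3) = ((3 + 1)/11 - 27)*(-3) = (4*(1/11) - 27)*(-3) = (4/11 - 27)*(-3) = -293/11*(-3) = 879/11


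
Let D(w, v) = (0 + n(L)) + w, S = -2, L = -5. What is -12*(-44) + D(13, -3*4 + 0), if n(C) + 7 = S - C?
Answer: 537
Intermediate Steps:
n(C) = -9 - C (n(C) = -7 + (-2 - C) = -9 - C)
D(w, v) = -4 + w (D(w, v) = (0 + (-9 - 1*(-5))) + w = (0 + (-9 + 5)) + w = (0 - 4) + w = -4 + w)
-12*(-44) + D(13, -3*4 + 0) = -12*(-44) + (-4 + 13) = 528 + 9 = 537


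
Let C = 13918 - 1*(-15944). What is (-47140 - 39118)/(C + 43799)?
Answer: -5074/4333 ≈ -1.1710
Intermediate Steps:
C = 29862 (C = 13918 + 15944 = 29862)
(-47140 - 39118)/(C + 43799) = (-47140 - 39118)/(29862 + 43799) = -86258/73661 = -86258*1/73661 = -5074/4333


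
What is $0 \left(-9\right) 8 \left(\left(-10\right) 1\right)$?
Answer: $0$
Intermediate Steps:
$0 \left(-9\right) 8 \left(\left(-10\right) 1\right) = 0 \cdot 8 \left(-10\right) = 0 \left(-10\right) = 0$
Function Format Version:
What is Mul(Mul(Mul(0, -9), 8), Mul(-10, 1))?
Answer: 0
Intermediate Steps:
Mul(Mul(Mul(0, -9), 8), Mul(-10, 1)) = Mul(Mul(0, 8), -10) = Mul(0, -10) = 0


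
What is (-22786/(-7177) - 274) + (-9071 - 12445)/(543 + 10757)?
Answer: -5529591483/20275025 ≈ -272.73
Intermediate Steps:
(-22786/(-7177) - 274) + (-9071 - 12445)/(543 + 10757) = (-22786*(-1/7177) - 274) - 21516/11300 = (22786/7177 - 274) - 21516*1/11300 = -1943712/7177 - 5379/2825 = -5529591483/20275025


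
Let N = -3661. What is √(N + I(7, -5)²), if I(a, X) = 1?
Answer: 2*I*√915 ≈ 60.498*I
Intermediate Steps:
√(N + I(7, -5)²) = √(-3661 + 1²) = √(-3661 + 1) = √(-3660) = 2*I*√915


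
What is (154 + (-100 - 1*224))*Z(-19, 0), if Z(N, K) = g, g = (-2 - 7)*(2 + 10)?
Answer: 18360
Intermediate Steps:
g = -108 (g = -9*12 = -108)
Z(N, K) = -108
(154 + (-100 - 1*224))*Z(-19, 0) = (154 + (-100 - 1*224))*(-108) = (154 + (-100 - 224))*(-108) = (154 - 324)*(-108) = -170*(-108) = 18360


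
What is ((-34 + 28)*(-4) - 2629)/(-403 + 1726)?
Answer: -2605/1323 ≈ -1.9690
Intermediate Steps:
((-34 + 28)*(-4) - 2629)/(-403 + 1726) = (-6*(-4) - 2629)/1323 = (24 - 2629)*(1/1323) = -2605*1/1323 = -2605/1323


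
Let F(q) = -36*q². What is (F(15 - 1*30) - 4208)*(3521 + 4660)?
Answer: -100691748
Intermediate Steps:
(F(15 - 1*30) - 4208)*(3521 + 4660) = (-36*(15 - 1*30)² - 4208)*(3521 + 4660) = (-36*(15 - 30)² - 4208)*8181 = (-36*(-15)² - 4208)*8181 = (-36*225 - 4208)*8181 = (-8100 - 4208)*8181 = -12308*8181 = -100691748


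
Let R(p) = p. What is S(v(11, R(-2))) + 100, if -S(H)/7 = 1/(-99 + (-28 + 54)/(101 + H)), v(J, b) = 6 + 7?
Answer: 563399/5630 ≈ 100.07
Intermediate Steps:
v(J, b) = 13
S(H) = -7/(-99 + 26/(101 + H)) (S(H) = -7/(-99 + (-28 + 54)/(101 + H)) = -7/(-99 + 26/(101 + H)))
S(v(11, R(-2))) + 100 = 7*(101 + 13)/(9973 + 99*13) + 100 = 7*114/(9973 + 1287) + 100 = 7*114/11260 + 100 = 7*(1/11260)*114 + 100 = 399/5630 + 100 = 563399/5630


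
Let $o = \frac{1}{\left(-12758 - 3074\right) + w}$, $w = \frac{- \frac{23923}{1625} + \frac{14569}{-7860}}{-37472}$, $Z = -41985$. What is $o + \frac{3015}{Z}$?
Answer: $- \frac{101626080772741973}{1413937436088369027} \approx -0.071874$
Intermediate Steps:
$w = \frac{42341881}{95722224000}$ ($w = \left(\left(-23923\right) \frac{1}{1625} + 14569 \left(- \frac{1}{7860}\right)\right) \left(- \frac{1}{37472}\right) = \left(- \frac{23923}{1625} - \frac{14569}{7860}\right) \left(- \frac{1}{37472}\right) = \left(- \frac{42341881}{2554500}\right) \left(- \frac{1}{37472}\right) = \frac{42341881}{95722224000} \approx 0.00044234$)
$o = - \frac{95722224000}{1515474208026119}$ ($o = \frac{1}{\left(-12758 - 3074\right) + \frac{42341881}{95722224000}} = \frac{1}{-15832 + \frac{42341881}{95722224000}} = \frac{1}{- \frac{1515474208026119}{95722224000}} = - \frac{95722224000}{1515474208026119} \approx -6.3163 \cdot 10^{-5}$)
$o + \frac{3015}{Z} = - \frac{95722224000}{1515474208026119} + \frac{3015}{-41985} = - \frac{95722224000}{1515474208026119} + 3015 \left(- \frac{1}{41985}\right) = - \frac{95722224000}{1515474208026119} - \frac{67}{933} = - \frac{101626080772741973}{1413937436088369027}$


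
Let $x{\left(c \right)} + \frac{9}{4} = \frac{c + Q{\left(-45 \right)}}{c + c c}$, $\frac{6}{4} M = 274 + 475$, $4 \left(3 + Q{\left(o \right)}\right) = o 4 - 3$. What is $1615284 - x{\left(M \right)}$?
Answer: $\frac{14527871593989}{8993992} \approx 1.6153 \cdot 10^{6}$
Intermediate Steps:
$Q{\left(o \right)} = - \frac{15}{4} + o$ ($Q{\left(o \right)} = -3 + \frac{o 4 - 3}{4} = -3 + \frac{4 o - 3}{4} = -3 + \frac{-3 + 4 o}{4} = -3 + \left(- \frac{3}{4} + o\right) = - \frac{15}{4} + o$)
$M = \frac{1498}{3}$ ($M = \frac{2 \left(274 + 475\right)}{3} = \frac{2}{3} \cdot 749 = \frac{1498}{3} \approx 499.33$)
$x{\left(c \right)} = - \frac{9}{4} + \frac{- \frac{195}{4} + c}{c + c^{2}}$ ($x{\left(c \right)} = - \frac{9}{4} + \frac{c - \frac{195}{4}}{c + c c} = - \frac{9}{4} + \frac{c - \frac{195}{4}}{c + c^{2}} = - \frac{9}{4} + \frac{- \frac{195}{4} + c}{c + c^{2}}$)
$1615284 - x{\left(M \right)} = 1615284 - \frac{-195 - 9 \left(\frac{1498}{3}\right)^{2} - \frac{7490}{3}}{4 \cdot \frac{1498}{3} \left(1 + \frac{1498}{3}\right)} = 1615284 - \frac{1}{4} \cdot \frac{3}{1498} \frac{1}{\frac{1501}{3}} \left(-195 - 2244004 - \frac{7490}{3}\right) = 1615284 - \frac{1}{4} \cdot \frac{3}{1498} \cdot \frac{3}{1501} \left(-195 - 2244004 - \frac{7490}{3}\right) = 1615284 - \frac{1}{4} \cdot \frac{3}{1498} \cdot \frac{3}{1501} \left(- \frac{6740087}{3}\right) = 1615284 - - \frac{20220261}{8993992} = 1615284 + \frac{20220261}{8993992} = \frac{14527871593989}{8993992}$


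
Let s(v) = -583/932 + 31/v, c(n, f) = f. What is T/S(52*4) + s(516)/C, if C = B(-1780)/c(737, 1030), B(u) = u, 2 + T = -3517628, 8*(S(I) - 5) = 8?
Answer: -522772876957/891691 ≈ -5.8627e+5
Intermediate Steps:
S(I) = 6 (S(I) = 5 + (⅛)*8 = 5 + 1 = 6)
T = -3517630 (T = -2 - 3517628 = -3517630)
s(v) = -583/932 + 31/v (s(v) = -583*1/932 + 31/v = -583/932 + 31/v)
C = -178/103 (C = -1780/1030 = -1780*1/1030 = -178/103 ≈ -1.7282)
T/S(52*4) + s(516)/C = -3517630/6 + (-583/932 + 31/516)/(-178/103) = -3517630*⅙ + (-583/932 + 31*(1/516))*(-103/178) = -1758815/3 + (-583/932 + 31/516)*(-103/178) = -1758815/3 - 16996/30057*(-103/178) = -1758815/3 + 875294/2675073 = -522772876957/891691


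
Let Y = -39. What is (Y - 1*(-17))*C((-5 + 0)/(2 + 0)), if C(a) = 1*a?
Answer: 55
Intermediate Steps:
C(a) = a
(Y - 1*(-17))*C((-5 + 0)/(2 + 0)) = (-39 - 1*(-17))*((-5 + 0)/(2 + 0)) = (-39 + 17)*(-5/2) = -(-110)/2 = -22*(-5/2) = 55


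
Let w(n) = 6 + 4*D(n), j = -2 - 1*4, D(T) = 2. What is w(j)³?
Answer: 2744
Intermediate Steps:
j = -6 (j = -2 - 4 = -6)
w(n) = 14 (w(n) = 6 + 4*2 = 6 + 8 = 14)
w(j)³ = 14³ = 2744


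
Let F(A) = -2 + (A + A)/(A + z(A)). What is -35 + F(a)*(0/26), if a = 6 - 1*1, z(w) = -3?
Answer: -35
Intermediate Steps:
a = 5 (a = 6 - 1 = 5)
F(A) = -2 + 2*A/(-3 + A) (F(A) = -2 + (A + A)/(A - 3) = -2 + (2*A)/(-3 + A) = -2 + 2*A/(-3 + A))
-35 + F(a)*(0/26) = -35 + (6/(-3 + 5))*(0/26) = -35 + (6/2)*(0*(1/26)) = -35 + (6*(½))*0 = -35 + 3*0 = -35 + 0 = -35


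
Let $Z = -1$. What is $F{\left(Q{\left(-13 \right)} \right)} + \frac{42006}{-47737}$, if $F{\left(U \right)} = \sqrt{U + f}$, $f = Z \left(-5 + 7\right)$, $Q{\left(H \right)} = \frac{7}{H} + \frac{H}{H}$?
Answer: $- \frac{42006}{47737} + \frac{2 i \sqrt{65}}{13} \approx -0.87995 + 1.2403 i$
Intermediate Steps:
$Q{\left(H \right)} = 1 + \frac{7}{H}$ ($Q{\left(H \right)} = \frac{7}{H} + 1 = 1 + \frac{7}{H}$)
$f = -2$ ($f = - (-5 + 7) = \left(-1\right) 2 = -2$)
$F{\left(U \right)} = \sqrt{-2 + U}$ ($F{\left(U \right)} = \sqrt{U - 2} = \sqrt{-2 + U}$)
$F{\left(Q{\left(-13 \right)} \right)} + \frac{42006}{-47737} = \sqrt{-2 + \frac{7 - 13}{-13}} + \frac{42006}{-47737} = \sqrt{-2 - - \frac{6}{13}} + 42006 \left(- \frac{1}{47737}\right) = \sqrt{-2 + \frac{6}{13}} - \frac{42006}{47737} = \sqrt{- \frac{20}{13}} - \frac{42006}{47737} = \frac{2 i \sqrt{65}}{13} - \frac{42006}{47737} = - \frac{42006}{47737} + \frac{2 i \sqrt{65}}{13}$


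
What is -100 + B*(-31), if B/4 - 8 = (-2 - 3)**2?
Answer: -4192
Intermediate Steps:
B = 132 (B = 32 + 4*(-2 - 3)**2 = 32 + 4*(-5)**2 = 32 + 4*25 = 32 + 100 = 132)
-100 + B*(-31) = -100 + 132*(-31) = -100 - 4092 = -4192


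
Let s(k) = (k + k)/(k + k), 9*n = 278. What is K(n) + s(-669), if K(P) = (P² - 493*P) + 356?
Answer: -1127285/81 ≈ -13917.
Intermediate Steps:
n = 278/9 (n = (⅑)*278 = 278/9 ≈ 30.889)
s(k) = 1 (s(k) = (2*k)/((2*k)) = (2*k)*(1/(2*k)) = 1)
K(P) = 356 + P² - 493*P
K(n) + s(-669) = (356 + (278/9)² - 493*278/9) + 1 = (356 + 77284/81 - 137054/9) + 1 = -1127366/81 + 1 = -1127285/81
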